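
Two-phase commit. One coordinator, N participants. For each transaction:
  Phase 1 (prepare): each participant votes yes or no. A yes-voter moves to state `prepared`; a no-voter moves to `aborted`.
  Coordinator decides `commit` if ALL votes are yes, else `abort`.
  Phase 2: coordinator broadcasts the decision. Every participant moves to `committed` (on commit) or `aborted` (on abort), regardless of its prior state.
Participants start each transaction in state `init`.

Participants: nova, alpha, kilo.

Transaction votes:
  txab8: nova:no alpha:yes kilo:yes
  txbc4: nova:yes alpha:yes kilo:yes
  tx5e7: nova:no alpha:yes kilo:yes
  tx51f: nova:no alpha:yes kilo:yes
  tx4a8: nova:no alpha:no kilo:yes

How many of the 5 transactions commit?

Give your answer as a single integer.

txab8: no from nova -> abort (commits=0)
txbc4: all yes -> commit (commits=1)
tx5e7: no from nova -> abort (commits=1)
tx51f: no from nova -> abort (commits=1)
tx4a8: no from nova, alpha -> abort (commits=1)

Answer: 1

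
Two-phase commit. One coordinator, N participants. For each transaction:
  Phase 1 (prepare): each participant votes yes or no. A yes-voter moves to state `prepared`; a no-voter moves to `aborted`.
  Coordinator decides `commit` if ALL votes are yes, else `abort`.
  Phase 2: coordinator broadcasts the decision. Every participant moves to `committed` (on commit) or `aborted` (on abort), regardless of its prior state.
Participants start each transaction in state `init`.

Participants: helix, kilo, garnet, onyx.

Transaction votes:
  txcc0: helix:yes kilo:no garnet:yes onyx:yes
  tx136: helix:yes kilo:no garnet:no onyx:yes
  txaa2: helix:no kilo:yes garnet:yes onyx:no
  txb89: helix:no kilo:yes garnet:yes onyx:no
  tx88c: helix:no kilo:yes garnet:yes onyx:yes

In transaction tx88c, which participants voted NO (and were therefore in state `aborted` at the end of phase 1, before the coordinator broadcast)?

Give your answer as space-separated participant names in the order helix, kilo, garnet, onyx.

Txn tx88c phase 1: helix no -> aborted; kilo yes -> prepared; garnet yes -> prepared; onyx yes -> prepared

Answer: helix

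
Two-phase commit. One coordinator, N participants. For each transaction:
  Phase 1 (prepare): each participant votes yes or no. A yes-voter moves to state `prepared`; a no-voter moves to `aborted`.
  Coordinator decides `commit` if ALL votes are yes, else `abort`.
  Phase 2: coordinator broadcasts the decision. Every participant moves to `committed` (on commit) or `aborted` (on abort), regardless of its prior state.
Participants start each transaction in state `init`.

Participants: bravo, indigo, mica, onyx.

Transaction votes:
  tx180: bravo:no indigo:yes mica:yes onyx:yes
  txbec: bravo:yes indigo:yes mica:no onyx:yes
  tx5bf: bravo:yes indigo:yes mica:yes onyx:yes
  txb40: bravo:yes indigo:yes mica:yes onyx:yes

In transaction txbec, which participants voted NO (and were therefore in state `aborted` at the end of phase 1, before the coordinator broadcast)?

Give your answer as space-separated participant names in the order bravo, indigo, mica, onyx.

Txn txbec phase 1: bravo yes -> prepared; indigo yes -> prepared; mica no -> aborted; onyx yes -> prepared

Answer: mica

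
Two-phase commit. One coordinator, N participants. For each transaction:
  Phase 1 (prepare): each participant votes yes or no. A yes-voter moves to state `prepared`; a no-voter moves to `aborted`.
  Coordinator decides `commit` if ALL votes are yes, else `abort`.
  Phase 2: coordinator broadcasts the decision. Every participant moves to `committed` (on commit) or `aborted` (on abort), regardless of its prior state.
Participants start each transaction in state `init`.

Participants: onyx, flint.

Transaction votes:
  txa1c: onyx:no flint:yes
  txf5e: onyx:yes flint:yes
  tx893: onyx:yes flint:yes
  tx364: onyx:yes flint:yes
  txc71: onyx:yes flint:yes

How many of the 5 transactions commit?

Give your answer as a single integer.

Answer: 4

Derivation:
txa1c: no from onyx -> abort (commits=0)
txf5e: all yes -> commit (commits=1)
tx893: all yes -> commit (commits=2)
tx364: all yes -> commit (commits=3)
txc71: all yes -> commit (commits=4)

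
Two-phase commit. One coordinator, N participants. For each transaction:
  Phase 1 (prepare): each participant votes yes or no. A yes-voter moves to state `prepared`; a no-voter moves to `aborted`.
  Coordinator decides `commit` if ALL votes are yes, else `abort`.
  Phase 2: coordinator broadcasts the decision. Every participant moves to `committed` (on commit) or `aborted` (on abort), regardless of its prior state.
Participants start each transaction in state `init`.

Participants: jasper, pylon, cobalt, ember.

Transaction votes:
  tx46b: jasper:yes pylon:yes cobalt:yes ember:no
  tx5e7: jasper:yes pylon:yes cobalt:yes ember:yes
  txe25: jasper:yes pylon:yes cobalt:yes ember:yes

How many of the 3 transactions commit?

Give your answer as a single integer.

tx46b: no from ember -> abort (commits=0)
tx5e7: all yes -> commit (commits=1)
txe25: all yes -> commit (commits=2)

Answer: 2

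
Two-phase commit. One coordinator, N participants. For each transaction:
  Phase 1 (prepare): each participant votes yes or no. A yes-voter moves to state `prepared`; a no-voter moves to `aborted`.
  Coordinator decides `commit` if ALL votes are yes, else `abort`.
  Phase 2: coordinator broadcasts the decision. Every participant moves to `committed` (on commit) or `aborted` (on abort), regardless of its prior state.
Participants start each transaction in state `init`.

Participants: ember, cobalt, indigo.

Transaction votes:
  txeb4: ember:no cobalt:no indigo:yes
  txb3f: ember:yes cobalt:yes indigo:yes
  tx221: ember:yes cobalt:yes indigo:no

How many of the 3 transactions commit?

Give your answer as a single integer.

Answer: 1

Derivation:
txeb4: no from ember, cobalt -> abort (commits=0)
txb3f: all yes -> commit (commits=1)
tx221: no from indigo -> abort (commits=1)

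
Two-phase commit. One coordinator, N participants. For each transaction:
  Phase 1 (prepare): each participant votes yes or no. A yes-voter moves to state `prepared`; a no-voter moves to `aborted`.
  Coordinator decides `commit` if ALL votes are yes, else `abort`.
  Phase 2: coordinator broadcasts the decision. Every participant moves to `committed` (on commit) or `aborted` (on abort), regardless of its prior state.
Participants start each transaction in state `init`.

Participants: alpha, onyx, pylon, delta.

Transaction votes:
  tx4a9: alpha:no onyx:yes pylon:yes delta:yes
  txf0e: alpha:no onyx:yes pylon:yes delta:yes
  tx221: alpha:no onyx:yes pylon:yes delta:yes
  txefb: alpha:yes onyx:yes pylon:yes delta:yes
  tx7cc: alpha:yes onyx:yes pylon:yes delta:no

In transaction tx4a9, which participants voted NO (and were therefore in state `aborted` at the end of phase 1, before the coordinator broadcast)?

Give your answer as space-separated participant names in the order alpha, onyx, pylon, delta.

Answer: alpha

Derivation:
Txn tx4a9 phase 1: alpha no -> aborted; onyx yes -> prepared; pylon yes -> prepared; delta yes -> prepared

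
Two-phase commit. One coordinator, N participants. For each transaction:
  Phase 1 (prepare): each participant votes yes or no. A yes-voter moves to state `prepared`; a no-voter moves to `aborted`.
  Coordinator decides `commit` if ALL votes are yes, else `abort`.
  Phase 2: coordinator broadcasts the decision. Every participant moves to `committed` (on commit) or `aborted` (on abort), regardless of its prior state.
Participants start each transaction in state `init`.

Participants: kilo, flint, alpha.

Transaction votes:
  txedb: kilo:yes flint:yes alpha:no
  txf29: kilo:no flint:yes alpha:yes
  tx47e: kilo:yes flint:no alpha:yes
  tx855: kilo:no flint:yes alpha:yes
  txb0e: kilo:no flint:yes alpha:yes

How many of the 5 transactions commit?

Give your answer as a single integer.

txedb: no from alpha -> abort (commits=0)
txf29: no from kilo -> abort (commits=0)
tx47e: no from flint -> abort (commits=0)
tx855: no from kilo -> abort (commits=0)
txb0e: no from kilo -> abort (commits=0)

Answer: 0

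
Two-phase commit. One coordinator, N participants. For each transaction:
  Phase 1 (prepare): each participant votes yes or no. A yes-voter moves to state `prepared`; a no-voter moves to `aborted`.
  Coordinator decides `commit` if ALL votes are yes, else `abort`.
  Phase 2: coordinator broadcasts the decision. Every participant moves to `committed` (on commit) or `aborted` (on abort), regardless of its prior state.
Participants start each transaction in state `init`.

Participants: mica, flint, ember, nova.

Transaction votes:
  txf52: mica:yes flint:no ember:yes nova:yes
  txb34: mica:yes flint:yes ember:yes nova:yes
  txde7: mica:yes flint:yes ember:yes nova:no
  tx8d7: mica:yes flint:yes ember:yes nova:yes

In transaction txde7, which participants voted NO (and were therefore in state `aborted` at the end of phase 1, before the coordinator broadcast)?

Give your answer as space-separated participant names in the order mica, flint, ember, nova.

Answer: nova

Derivation:
Txn txde7 phase 1: mica yes -> prepared; flint yes -> prepared; ember yes -> prepared; nova no -> aborted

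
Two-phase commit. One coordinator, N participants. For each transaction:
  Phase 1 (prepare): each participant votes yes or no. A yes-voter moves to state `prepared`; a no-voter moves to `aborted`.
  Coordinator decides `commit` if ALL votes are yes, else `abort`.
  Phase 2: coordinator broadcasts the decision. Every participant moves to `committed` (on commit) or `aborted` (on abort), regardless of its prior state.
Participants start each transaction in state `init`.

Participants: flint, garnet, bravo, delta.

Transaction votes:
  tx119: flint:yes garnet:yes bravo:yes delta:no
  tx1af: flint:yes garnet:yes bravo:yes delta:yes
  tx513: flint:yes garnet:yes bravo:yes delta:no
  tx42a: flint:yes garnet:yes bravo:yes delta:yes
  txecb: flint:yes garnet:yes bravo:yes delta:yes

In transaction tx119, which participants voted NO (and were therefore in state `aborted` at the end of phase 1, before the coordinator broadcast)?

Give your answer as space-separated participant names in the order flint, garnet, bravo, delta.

Answer: delta

Derivation:
Txn tx119 phase 1: flint yes -> prepared; garnet yes -> prepared; bravo yes -> prepared; delta no -> aborted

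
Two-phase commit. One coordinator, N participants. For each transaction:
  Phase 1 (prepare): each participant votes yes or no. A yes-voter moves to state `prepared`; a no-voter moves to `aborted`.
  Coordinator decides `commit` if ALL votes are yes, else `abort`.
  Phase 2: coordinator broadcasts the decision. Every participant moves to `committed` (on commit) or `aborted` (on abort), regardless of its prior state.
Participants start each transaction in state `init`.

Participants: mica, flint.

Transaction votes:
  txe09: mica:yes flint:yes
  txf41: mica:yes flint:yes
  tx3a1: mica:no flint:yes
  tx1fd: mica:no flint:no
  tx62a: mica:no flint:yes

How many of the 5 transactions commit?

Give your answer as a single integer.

Answer: 2

Derivation:
txe09: all yes -> commit (commits=1)
txf41: all yes -> commit (commits=2)
tx3a1: no from mica -> abort (commits=2)
tx1fd: no from mica, flint -> abort (commits=2)
tx62a: no from mica -> abort (commits=2)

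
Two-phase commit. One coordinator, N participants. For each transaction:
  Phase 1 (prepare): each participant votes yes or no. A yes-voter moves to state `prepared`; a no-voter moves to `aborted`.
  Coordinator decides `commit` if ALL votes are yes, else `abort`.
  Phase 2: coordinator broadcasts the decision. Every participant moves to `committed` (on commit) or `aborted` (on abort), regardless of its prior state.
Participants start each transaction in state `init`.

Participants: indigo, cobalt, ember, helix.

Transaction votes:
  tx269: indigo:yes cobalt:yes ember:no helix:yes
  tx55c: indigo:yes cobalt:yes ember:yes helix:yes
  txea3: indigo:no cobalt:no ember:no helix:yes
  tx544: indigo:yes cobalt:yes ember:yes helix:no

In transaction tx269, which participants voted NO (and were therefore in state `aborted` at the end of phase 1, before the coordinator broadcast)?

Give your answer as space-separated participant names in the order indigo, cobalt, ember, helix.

Txn tx269 phase 1: indigo yes -> prepared; cobalt yes -> prepared; ember no -> aborted; helix yes -> prepared

Answer: ember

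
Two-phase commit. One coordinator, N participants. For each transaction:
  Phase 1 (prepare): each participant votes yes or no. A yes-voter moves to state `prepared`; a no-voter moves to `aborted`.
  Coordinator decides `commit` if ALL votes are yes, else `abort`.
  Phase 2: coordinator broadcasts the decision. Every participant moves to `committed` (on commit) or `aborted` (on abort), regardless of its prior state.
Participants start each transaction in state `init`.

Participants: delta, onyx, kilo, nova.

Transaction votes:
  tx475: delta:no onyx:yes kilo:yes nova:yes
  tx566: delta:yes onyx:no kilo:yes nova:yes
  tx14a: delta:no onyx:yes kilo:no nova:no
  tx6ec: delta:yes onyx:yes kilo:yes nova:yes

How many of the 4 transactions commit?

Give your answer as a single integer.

Answer: 1

Derivation:
tx475: no from delta -> abort (commits=0)
tx566: no from onyx -> abort (commits=0)
tx14a: no from delta, kilo, nova -> abort (commits=0)
tx6ec: all yes -> commit (commits=1)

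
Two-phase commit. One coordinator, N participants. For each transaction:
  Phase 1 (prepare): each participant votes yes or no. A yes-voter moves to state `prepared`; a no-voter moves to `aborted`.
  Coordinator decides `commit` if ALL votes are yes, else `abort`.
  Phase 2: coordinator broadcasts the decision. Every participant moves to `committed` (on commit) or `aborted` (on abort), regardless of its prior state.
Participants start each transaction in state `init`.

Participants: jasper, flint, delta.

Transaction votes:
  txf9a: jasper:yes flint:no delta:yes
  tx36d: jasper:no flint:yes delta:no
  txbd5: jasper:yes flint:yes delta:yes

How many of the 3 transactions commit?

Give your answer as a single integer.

Answer: 1

Derivation:
txf9a: no from flint -> abort (commits=0)
tx36d: no from jasper, delta -> abort (commits=0)
txbd5: all yes -> commit (commits=1)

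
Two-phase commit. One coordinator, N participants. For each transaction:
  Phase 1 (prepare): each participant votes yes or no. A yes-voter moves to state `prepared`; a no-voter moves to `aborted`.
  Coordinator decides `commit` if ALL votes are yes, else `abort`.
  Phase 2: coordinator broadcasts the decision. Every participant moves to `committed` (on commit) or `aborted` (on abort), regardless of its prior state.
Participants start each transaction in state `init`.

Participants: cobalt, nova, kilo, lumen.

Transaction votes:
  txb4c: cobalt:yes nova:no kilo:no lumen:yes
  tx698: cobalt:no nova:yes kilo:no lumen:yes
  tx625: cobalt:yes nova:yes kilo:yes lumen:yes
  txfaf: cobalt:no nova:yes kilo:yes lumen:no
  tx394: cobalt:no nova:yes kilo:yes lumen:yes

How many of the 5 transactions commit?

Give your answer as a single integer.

Answer: 1

Derivation:
txb4c: no from nova, kilo -> abort (commits=0)
tx698: no from cobalt, kilo -> abort (commits=0)
tx625: all yes -> commit (commits=1)
txfaf: no from cobalt, lumen -> abort (commits=1)
tx394: no from cobalt -> abort (commits=1)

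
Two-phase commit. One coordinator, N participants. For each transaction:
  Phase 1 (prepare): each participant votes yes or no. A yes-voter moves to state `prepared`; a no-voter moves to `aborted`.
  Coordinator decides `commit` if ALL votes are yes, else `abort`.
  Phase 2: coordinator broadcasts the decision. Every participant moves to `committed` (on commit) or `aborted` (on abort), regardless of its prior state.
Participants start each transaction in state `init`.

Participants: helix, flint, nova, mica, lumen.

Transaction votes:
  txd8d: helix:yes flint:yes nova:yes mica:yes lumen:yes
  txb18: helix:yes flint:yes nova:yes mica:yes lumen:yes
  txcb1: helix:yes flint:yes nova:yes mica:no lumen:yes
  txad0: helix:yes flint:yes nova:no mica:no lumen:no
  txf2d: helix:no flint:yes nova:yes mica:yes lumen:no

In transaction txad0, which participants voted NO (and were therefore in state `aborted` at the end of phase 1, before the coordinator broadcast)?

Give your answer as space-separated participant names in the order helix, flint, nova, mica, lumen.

Answer: nova mica lumen

Derivation:
Txn txad0 phase 1: helix yes -> prepared; flint yes -> prepared; nova no -> aborted; mica no -> aborted; lumen no -> aborted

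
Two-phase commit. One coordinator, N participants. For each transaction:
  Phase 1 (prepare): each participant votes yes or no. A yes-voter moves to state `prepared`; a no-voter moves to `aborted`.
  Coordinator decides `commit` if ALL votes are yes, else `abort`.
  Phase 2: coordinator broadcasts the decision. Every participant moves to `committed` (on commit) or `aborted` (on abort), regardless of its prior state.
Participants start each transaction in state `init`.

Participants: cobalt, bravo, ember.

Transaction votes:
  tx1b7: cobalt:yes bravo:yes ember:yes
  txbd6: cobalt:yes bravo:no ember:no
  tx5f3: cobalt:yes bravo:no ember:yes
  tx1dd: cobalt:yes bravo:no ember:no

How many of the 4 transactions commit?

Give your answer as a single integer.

Answer: 1

Derivation:
tx1b7: all yes -> commit (commits=1)
txbd6: no from bravo, ember -> abort (commits=1)
tx5f3: no from bravo -> abort (commits=1)
tx1dd: no from bravo, ember -> abort (commits=1)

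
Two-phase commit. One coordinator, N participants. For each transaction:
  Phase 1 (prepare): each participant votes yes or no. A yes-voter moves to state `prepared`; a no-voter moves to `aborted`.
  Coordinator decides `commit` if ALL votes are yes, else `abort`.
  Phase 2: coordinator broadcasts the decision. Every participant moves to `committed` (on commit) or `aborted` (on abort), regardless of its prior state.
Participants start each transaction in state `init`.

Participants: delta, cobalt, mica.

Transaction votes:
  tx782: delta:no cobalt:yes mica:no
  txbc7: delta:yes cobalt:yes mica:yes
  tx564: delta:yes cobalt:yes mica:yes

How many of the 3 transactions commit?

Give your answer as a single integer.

tx782: no from delta, mica -> abort (commits=0)
txbc7: all yes -> commit (commits=1)
tx564: all yes -> commit (commits=2)

Answer: 2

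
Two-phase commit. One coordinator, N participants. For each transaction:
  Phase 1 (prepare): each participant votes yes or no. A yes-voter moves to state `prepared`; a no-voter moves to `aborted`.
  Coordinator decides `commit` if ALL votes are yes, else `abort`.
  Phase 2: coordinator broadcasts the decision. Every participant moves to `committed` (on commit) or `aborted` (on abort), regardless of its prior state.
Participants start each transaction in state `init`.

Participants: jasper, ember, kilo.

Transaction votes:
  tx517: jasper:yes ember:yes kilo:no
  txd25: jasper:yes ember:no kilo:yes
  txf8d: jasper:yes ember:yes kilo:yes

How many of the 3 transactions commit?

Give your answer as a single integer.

Answer: 1

Derivation:
tx517: no from kilo -> abort (commits=0)
txd25: no from ember -> abort (commits=0)
txf8d: all yes -> commit (commits=1)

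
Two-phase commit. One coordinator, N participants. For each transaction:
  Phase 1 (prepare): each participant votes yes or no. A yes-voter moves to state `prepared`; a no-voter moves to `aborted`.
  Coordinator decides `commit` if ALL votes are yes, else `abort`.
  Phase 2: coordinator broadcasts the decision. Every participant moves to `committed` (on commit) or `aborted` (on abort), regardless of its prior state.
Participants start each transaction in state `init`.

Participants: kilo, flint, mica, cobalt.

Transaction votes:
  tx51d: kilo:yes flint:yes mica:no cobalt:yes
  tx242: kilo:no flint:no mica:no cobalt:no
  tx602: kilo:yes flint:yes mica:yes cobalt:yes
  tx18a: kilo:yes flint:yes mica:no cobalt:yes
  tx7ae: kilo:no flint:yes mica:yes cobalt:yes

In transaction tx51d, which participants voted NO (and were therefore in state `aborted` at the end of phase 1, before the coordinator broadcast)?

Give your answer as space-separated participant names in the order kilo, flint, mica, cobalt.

Txn tx51d phase 1: kilo yes -> prepared; flint yes -> prepared; mica no -> aborted; cobalt yes -> prepared

Answer: mica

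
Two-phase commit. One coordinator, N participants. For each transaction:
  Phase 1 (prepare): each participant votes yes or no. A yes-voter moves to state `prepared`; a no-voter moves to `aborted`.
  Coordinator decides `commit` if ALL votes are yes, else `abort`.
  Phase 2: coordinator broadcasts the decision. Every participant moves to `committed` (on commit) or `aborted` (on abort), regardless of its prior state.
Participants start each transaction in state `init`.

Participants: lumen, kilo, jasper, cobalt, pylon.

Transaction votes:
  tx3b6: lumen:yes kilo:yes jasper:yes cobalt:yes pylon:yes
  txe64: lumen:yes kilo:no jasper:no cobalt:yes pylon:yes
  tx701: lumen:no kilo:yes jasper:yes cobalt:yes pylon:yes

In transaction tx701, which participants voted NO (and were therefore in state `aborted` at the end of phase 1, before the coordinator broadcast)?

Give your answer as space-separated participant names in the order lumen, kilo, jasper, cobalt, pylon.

Txn tx701 phase 1: lumen no -> aborted; kilo yes -> prepared; jasper yes -> prepared; cobalt yes -> prepared; pylon yes -> prepared

Answer: lumen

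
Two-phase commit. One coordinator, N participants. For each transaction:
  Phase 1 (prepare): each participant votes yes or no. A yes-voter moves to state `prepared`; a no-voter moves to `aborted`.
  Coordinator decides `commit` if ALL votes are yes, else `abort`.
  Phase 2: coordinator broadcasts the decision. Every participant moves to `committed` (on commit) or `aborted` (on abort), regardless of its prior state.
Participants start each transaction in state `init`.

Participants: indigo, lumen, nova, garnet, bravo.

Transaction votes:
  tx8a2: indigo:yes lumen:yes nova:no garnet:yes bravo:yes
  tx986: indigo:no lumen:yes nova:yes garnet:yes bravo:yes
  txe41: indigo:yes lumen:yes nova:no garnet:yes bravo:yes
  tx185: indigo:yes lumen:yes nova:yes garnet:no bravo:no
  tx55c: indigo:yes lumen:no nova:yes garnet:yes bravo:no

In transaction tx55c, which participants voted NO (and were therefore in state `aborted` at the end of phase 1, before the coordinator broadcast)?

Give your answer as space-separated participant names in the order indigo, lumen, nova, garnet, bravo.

Answer: lumen bravo

Derivation:
Txn tx55c phase 1: indigo yes -> prepared; lumen no -> aborted; nova yes -> prepared; garnet yes -> prepared; bravo no -> aborted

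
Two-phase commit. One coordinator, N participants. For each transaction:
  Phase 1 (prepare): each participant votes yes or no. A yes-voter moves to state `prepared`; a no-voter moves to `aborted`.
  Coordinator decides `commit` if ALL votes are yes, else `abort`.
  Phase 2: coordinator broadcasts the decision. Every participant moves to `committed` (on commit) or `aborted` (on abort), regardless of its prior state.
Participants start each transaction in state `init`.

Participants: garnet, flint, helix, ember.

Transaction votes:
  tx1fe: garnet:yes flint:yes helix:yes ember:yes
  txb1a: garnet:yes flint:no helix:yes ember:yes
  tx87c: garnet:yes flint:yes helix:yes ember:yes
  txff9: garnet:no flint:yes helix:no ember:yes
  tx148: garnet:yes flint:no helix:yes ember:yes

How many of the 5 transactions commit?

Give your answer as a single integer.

tx1fe: all yes -> commit (commits=1)
txb1a: no from flint -> abort (commits=1)
tx87c: all yes -> commit (commits=2)
txff9: no from garnet, helix -> abort (commits=2)
tx148: no from flint -> abort (commits=2)

Answer: 2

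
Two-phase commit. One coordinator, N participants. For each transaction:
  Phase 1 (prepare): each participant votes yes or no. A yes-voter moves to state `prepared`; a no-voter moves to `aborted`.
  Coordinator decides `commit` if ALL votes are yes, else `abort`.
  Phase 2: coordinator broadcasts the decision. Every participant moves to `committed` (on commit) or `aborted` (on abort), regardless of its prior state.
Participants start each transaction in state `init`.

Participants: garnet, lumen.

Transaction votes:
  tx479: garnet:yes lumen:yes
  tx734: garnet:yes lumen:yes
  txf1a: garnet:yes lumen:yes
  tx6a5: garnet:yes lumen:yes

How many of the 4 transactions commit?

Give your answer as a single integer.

Answer: 4

Derivation:
tx479: all yes -> commit (commits=1)
tx734: all yes -> commit (commits=2)
txf1a: all yes -> commit (commits=3)
tx6a5: all yes -> commit (commits=4)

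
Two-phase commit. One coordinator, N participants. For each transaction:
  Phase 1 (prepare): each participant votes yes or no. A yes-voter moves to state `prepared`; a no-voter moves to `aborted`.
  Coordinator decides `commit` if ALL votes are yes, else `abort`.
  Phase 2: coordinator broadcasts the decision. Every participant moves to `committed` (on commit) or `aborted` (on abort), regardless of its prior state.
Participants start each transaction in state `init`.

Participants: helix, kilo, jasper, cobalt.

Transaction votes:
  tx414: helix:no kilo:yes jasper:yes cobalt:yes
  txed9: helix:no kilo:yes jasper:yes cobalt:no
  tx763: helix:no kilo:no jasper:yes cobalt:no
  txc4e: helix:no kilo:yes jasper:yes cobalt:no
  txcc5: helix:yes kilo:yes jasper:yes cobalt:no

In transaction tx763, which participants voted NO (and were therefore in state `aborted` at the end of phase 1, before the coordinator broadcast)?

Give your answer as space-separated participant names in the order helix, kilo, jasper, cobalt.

Txn tx763 phase 1: helix no -> aborted; kilo no -> aborted; jasper yes -> prepared; cobalt no -> aborted

Answer: helix kilo cobalt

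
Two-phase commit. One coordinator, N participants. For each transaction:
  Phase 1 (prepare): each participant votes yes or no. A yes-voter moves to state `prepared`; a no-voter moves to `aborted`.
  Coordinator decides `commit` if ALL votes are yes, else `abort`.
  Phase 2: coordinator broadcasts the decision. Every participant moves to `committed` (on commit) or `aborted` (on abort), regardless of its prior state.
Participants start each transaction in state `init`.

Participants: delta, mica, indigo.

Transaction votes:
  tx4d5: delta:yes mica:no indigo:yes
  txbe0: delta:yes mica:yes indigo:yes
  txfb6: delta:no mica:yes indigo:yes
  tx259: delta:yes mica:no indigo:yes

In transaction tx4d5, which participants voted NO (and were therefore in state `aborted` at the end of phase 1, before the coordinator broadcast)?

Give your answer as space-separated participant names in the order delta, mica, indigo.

Txn tx4d5 phase 1: delta yes -> prepared; mica no -> aborted; indigo yes -> prepared

Answer: mica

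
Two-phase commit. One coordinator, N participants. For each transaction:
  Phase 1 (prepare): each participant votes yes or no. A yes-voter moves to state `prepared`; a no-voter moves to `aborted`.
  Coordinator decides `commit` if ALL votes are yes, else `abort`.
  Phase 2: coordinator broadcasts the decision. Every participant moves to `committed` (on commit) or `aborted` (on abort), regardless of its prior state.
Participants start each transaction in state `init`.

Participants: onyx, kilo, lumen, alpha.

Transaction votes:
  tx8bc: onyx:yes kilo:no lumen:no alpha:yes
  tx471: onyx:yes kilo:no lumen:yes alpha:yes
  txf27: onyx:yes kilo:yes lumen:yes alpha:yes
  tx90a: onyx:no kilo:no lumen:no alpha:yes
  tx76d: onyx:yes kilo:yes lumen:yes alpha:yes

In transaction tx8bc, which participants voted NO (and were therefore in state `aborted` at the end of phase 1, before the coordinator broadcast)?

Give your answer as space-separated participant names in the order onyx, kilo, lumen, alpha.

Answer: kilo lumen

Derivation:
Txn tx8bc phase 1: onyx yes -> prepared; kilo no -> aborted; lumen no -> aborted; alpha yes -> prepared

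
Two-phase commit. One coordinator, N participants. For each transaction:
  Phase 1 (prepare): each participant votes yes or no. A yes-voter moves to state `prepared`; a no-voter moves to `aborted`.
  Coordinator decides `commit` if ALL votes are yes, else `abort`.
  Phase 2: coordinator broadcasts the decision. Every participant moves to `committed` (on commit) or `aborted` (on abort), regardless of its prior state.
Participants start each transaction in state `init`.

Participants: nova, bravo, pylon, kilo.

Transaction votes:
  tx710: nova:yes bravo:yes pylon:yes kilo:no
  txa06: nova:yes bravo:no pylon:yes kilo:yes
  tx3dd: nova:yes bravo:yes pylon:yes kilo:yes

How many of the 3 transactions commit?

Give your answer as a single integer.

Answer: 1

Derivation:
tx710: no from kilo -> abort (commits=0)
txa06: no from bravo -> abort (commits=0)
tx3dd: all yes -> commit (commits=1)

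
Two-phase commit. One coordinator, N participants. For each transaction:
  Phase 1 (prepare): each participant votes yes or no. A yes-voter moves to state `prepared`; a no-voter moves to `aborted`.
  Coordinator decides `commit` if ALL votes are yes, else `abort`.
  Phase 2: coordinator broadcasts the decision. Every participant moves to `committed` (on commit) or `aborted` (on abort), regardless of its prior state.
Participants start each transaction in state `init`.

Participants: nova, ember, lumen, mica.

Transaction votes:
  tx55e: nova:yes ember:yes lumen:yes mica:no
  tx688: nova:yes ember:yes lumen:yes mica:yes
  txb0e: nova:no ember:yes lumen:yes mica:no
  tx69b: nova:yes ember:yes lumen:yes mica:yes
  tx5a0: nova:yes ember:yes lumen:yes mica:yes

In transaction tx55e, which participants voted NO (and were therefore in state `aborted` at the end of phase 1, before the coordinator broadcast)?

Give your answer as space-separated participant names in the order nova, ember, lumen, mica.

Txn tx55e phase 1: nova yes -> prepared; ember yes -> prepared; lumen yes -> prepared; mica no -> aborted

Answer: mica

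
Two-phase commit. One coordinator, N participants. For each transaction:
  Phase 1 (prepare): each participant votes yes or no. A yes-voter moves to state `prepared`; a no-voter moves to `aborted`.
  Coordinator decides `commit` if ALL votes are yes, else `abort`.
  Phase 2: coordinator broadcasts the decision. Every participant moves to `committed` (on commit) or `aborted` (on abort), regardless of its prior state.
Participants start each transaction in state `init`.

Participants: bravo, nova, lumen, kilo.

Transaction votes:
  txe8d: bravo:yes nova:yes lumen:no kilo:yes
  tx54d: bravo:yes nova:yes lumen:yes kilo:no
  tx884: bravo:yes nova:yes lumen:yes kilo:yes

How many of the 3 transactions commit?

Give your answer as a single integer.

txe8d: no from lumen -> abort (commits=0)
tx54d: no from kilo -> abort (commits=0)
tx884: all yes -> commit (commits=1)

Answer: 1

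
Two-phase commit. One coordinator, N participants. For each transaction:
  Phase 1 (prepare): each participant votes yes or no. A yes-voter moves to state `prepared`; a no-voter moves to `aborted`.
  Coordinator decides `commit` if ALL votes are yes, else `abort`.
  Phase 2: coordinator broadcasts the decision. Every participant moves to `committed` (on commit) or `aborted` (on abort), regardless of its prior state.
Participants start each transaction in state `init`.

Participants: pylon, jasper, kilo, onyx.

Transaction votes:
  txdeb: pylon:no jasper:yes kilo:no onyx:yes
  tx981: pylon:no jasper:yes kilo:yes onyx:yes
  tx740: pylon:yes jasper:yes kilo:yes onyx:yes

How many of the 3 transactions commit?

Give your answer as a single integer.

Answer: 1

Derivation:
txdeb: no from pylon, kilo -> abort (commits=0)
tx981: no from pylon -> abort (commits=0)
tx740: all yes -> commit (commits=1)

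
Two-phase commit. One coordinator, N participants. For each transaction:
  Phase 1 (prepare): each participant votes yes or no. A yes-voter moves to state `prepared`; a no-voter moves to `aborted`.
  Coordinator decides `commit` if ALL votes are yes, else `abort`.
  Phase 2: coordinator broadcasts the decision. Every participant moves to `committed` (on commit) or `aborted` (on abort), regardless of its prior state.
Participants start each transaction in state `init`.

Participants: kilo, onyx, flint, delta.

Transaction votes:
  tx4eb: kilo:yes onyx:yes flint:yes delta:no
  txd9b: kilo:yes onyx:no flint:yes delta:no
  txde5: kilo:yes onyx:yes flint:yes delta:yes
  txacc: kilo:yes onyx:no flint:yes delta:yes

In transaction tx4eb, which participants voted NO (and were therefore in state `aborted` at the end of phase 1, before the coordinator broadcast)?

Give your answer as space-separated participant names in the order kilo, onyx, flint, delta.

Answer: delta

Derivation:
Txn tx4eb phase 1: kilo yes -> prepared; onyx yes -> prepared; flint yes -> prepared; delta no -> aborted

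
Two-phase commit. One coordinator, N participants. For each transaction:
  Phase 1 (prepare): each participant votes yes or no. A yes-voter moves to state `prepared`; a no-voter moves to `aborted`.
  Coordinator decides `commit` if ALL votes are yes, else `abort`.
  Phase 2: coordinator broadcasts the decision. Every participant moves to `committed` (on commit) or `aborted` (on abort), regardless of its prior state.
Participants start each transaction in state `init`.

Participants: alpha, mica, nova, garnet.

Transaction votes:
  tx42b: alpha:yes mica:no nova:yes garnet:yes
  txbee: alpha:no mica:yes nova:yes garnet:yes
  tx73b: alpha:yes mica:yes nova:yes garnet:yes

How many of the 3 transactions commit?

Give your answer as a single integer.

Answer: 1

Derivation:
tx42b: no from mica -> abort (commits=0)
txbee: no from alpha -> abort (commits=0)
tx73b: all yes -> commit (commits=1)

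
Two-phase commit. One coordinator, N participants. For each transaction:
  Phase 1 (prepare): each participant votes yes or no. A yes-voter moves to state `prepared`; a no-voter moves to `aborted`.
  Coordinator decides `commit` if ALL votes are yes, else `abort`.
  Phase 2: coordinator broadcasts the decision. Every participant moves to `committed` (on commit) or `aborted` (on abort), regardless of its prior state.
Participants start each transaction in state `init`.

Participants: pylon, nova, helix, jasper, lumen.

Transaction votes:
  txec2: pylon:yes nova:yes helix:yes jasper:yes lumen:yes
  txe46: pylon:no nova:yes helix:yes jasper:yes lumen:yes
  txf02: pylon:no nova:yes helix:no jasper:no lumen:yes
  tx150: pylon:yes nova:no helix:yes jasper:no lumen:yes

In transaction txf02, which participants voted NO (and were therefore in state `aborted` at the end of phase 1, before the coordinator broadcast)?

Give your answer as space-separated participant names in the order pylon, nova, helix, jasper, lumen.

Txn txf02 phase 1: pylon no -> aborted; nova yes -> prepared; helix no -> aborted; jasper no -> aborted; lumen yes -> prepared

Answer: pylon helix jasper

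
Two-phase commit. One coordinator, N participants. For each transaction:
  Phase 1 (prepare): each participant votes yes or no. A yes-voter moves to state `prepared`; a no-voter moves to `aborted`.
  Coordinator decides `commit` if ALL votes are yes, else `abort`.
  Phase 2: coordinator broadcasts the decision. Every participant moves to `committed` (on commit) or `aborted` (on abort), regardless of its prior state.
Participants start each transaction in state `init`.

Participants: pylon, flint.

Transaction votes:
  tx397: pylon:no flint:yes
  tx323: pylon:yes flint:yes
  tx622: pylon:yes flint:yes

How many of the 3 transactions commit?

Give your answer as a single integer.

Answer: 2

Derivation:
tx397: no from pylon -> abort (commits=0)
tx323: all yes -> commit (commits=1)
tx622: all yes -> commit (commits=2)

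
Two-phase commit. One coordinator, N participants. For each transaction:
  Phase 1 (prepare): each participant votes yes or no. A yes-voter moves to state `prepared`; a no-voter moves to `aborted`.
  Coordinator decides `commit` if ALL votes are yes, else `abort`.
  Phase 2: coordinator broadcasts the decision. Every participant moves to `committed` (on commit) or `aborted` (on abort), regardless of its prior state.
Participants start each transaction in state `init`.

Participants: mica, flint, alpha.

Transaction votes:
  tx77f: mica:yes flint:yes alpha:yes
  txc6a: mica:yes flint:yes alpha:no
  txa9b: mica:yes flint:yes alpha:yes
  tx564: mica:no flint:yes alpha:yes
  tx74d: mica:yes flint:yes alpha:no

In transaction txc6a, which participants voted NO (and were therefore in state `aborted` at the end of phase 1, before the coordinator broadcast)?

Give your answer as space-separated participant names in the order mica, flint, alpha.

Txn txc6a phase 1: mica yes -> prepared; flint yes -> prepared; alpha no -> aborted

Answer: alpha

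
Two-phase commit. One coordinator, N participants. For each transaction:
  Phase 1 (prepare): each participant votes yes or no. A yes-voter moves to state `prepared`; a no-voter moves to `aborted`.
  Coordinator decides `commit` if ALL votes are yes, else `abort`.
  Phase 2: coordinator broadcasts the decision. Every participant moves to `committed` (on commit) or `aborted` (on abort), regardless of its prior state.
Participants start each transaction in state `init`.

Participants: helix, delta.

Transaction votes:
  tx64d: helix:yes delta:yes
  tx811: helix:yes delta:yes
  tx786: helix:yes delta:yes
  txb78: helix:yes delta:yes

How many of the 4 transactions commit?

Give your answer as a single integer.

Answer: 4

Derivation:
tx64d: all yes -> commit (commits=1)
tx811: all yes -> commit (commits=2)
tx786: all yes -> commit (commits=3)
txb78: all yes -> commit (commits=4)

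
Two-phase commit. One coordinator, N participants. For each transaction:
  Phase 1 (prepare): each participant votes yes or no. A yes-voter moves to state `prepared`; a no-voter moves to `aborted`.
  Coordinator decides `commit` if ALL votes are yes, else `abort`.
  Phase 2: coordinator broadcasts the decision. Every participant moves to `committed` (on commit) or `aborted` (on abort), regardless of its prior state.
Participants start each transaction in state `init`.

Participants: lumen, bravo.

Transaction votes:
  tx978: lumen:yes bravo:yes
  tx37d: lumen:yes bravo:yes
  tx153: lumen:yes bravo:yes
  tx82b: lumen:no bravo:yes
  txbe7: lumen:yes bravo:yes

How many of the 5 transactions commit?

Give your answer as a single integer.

tx978: all yes -> commit (commits=1)
tx37d: all yes -> commit (commits=2)
tx153: all yes -> commit (commits=3)
tx82b: no from lumen -> abort (commits=3)
txbe7: all yes -> commit (commits=4)

Answer: 4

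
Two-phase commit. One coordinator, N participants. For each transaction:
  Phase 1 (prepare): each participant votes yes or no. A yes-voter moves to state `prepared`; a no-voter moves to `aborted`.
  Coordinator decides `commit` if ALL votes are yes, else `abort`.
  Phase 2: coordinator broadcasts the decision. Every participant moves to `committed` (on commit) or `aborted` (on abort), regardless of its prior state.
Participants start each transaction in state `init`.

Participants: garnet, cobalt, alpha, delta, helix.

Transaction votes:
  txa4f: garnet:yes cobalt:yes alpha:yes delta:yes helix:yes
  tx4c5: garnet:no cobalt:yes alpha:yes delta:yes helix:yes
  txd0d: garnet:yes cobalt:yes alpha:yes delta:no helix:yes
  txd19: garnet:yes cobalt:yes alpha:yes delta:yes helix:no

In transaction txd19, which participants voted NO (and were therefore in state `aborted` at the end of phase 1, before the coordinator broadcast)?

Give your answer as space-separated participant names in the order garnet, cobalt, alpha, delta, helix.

Answer: helix

Derivation:
Txn txd19 phase 1: garnet yes -> prepared; cobalt yes -> prepared; alpha yes -> prepared; delta yes -> prepared; helix no -> aborted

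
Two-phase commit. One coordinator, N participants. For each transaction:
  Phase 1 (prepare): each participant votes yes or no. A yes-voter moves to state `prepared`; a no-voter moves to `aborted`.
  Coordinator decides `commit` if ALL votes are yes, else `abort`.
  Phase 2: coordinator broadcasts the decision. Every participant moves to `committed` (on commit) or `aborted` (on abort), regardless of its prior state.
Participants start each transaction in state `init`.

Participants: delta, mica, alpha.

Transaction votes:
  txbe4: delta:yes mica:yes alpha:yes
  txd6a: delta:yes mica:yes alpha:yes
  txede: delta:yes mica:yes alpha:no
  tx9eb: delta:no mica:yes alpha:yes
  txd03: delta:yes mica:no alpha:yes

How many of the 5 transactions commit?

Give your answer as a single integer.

Answer: 2

Derivation:
txbe4: all yes -> commit (commits=1)
txd6a: all yes -> commit (commits=2)
txede: no from alpha -> abort (commits=2)
tx9eb: no from delta -> abort (commits=2)
txd03: no from mica -> abort (commits=2)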